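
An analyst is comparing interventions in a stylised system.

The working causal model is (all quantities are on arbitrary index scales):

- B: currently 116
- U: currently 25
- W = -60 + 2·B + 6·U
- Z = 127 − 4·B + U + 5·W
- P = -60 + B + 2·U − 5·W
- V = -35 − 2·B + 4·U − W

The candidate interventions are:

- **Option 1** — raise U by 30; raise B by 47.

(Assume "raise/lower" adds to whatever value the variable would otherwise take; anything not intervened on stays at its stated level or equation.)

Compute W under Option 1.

Option 1 (U + 30, B + 47):
  B = 116 + 47 = 163
  U = 25 + 30 = 55
  W = -60 + 2·163 + 6·55 = 596

596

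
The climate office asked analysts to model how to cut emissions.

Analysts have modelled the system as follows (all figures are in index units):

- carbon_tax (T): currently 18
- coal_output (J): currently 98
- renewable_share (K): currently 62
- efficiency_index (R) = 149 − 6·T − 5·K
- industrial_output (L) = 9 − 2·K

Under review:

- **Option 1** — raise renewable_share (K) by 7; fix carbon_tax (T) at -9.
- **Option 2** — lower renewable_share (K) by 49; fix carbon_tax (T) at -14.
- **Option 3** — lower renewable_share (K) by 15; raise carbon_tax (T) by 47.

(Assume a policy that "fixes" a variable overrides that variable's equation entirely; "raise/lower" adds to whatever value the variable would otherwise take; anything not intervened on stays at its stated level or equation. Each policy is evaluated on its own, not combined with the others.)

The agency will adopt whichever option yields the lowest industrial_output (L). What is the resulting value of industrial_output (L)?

Option 1 (K + 7, T := -9):
  K = 62 + 7 = 69
  L = 9 − 2·69 = -129
Option 2 (K − 49, T := -14):
  K = 62 − 49 = 13
  L = 9 − 2·13 = -17
Option 3 (K − 15, T + 47):
  K = 62 − 15 = 47
  L = 9 − 2·47 = -85
Comparing — Option 1: L=-129, Option 2: L=-17, Option 3: L=-85. Lowest is -129 (Option 1).

-129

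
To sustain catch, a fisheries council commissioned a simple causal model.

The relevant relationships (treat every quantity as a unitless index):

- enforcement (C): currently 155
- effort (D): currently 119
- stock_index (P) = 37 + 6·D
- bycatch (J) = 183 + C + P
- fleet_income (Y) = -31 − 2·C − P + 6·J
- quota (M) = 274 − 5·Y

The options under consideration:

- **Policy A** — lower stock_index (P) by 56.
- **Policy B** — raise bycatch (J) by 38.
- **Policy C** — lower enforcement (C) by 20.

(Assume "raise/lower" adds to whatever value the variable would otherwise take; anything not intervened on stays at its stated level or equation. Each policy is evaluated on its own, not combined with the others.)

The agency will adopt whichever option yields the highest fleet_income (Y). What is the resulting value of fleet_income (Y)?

Policy A (P − 56):
  C = 155
  D = 119
  P = 37 + 6·119 (−56 from intervention) = 695
  J = 183 + 155 + 695 = 1033
  Y = -31 − 2·155 − 695 + 6·1033 = 5162
Policy B (J + 38):
  C = 155
  D = 119
  P = 37 + 6·119 = 751
  J = 183 + 155 + 751 (+38 from intervention) = 1127
  Y = -31 − 2·155 − 751 + 6·1127 = 5670
Policy C (C − 20):
  C = 155 − 20 = 135
  D = 119
  P = 37 + 6·119 = 751
  J = 183 + 135 + 751 = 1069
  Y = -31 − 2·135 − 751 + 6·1069 = 5362
Comparing — Policy A: Y=5162, Policy B: Y=5670, Policy C: Y=5362. Highest is 5670 (Policy B).

5670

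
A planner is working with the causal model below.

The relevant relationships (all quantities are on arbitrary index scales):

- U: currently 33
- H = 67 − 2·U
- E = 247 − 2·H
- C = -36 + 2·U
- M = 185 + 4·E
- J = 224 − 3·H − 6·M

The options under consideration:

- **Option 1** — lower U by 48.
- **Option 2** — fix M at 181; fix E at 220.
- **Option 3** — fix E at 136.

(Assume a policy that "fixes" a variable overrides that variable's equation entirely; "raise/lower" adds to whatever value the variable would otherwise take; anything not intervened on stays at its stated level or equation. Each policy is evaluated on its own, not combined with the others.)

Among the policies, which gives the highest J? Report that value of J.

-865

Option 1 (U − 48):
  U = 33 − 48 = -15
  H = 67 − 2·(-15) = 97
  E = 247 − 2·97 = 53
  M = 185 + 4·53 = 397
  J = 224 − 3·97 − 6·397 = -2449
Option 2 (M := 181, E := 220):
  U = 33
  H = 67 − 2·33 = 1
  E = 220
  M = 181
  J = 224 − 3·1 − 6·181 = -865
Option 3 (E := 136):
  U = 33
  H = 67 − 2·33 = 1
  E = 136
  M = 185 + 4·136 = 729
  J = 224 − 3·1 − 6·729 = -4153
Comparing — Option 1: J=-2449, Option 2: J=-865, Option 3: J=-4153. Highest is -865 (Option 2).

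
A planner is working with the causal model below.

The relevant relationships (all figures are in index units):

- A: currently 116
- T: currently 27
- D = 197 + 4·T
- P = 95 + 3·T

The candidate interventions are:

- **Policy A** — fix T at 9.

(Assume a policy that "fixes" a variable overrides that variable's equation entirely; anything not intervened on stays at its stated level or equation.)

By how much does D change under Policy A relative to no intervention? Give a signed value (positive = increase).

-72

Baseline:
  T = 27
  D = 197 + 4·27 = 305
Policy A (T := 9):
  T = 9
  D = 197 + 4·9 = 233
Change in D: 233 − 305 = -72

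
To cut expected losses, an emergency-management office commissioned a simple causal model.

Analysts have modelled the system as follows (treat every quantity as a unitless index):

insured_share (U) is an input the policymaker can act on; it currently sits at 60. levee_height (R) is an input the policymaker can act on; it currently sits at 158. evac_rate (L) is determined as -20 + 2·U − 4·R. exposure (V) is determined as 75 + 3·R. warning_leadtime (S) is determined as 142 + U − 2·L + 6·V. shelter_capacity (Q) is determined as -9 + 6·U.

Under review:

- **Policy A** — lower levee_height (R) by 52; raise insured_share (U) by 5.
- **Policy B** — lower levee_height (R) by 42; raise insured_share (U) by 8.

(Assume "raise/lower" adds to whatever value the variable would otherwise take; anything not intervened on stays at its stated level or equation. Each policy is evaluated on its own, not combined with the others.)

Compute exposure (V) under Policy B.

Policy B (R − 42, U + 8):
  R = 158 − 42 = 116
  V = 75 + 3·116 = 423

423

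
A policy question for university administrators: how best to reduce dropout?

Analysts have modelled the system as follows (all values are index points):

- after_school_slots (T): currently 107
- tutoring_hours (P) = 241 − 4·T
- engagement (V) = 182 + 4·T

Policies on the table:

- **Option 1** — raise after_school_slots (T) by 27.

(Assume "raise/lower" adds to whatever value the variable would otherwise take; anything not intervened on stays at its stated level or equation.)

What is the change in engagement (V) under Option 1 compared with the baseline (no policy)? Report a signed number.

108

Baseline:
  T = 107
  V = 182 + 4·107 = 610
Option 1 (T + 27):
  T = 107 + 27 = 134
  V = 182 + 4·134 = 718
Change in V: 718 − 610 = 108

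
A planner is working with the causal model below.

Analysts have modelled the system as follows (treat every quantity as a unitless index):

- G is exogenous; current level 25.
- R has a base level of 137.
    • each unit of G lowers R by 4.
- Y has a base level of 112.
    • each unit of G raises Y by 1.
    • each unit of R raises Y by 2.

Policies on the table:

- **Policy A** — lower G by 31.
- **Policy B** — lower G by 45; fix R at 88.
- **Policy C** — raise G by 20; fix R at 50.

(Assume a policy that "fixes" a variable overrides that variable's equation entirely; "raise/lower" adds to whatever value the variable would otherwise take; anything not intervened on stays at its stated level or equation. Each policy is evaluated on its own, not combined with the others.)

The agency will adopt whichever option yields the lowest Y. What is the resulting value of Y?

257

Policy A (G − 31):
  G = 25 − 31 = -6
  R = 137 − 4·(-6) = 161
  Y = 112 + (-6) + 2·161 = 428
Policy B (G − 45, R := 88):
  G = 25 − 45 = -20
  R = 88
  Y = 112 + (-20) + 2·88 = 268
Policy C (G + 20, R := 50):
  G = 25 + 20 = 45
  R = 50
  Y = 112 + 45 + 2·50 = 257
Comparing — Policy A: Y=428, Policy B: Y=268, Policy C: Y=257. Lowest is 257 (Policy C).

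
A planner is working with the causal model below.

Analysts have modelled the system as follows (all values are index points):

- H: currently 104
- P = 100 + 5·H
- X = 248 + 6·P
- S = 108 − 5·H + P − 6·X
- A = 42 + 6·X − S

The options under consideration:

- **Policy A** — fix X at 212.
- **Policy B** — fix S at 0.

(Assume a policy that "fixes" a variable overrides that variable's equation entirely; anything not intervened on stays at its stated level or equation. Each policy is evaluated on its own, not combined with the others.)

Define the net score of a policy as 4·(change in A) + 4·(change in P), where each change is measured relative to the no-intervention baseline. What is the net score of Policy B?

Baseline:
  H = 104
  P = 100 + 5·104 = 620
  X = 248 + 6·620 = 3968
  S = 108 − 5·104 + 620 − 6·3968 = -23600
  A = 42 + 6·3968 − (-23600) = 47450
Policy B (S := 0):
  H = 104
  P = 100 + 5·104 = 620
  X = 248 + 6·620 = 3968
  S = 0
  A = 42 + 6·3968 − 0 = 23850
ΔA = 23850 − 47450 = -23600; ΔP = 620 − 620 = 0
Score = 4·(-23600) + 4·0 = -94400

-94400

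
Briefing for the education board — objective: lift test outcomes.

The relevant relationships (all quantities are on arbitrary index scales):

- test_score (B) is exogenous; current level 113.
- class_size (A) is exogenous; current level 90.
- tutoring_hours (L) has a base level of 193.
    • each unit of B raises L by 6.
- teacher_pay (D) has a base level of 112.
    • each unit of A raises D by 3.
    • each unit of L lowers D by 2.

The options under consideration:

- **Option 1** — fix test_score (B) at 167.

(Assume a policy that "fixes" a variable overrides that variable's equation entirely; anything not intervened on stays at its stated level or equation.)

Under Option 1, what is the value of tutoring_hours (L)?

Option 1 (B := 167):
  B = 167
  L = 193 + 6·167 = 1195

1195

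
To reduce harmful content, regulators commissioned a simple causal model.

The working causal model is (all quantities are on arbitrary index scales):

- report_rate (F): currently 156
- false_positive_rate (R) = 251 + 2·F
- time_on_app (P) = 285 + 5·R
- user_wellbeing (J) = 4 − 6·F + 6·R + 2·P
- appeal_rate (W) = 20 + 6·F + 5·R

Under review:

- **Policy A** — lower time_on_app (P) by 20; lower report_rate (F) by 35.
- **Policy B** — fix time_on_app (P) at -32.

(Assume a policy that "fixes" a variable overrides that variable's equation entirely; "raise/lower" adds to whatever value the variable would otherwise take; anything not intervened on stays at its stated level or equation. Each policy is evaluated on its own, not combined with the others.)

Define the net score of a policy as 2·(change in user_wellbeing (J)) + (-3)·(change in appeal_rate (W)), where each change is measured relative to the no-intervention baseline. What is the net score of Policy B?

Baseline:
  F = 156
  R = 251 + 2·156 = 563
  P = 285 + 5·563 = 3100
  J = 4 − 6·156 + 6·563 + 2·3100 = 8646
  W = 20 + 6·156 + 5·563 = 3771
Policy B (P := -32):
  F = 156
  R = 251 + 2·156 = 563
  P = -32
  J = 4 − 6·156 + 6·563 + 2·(-32) = 2382
  W = 20 + 6·156 + 5·563 = 3771
ΔJ = 2382 − 8646 = -6264; ΔW = 3771 − 3771 = 0
Score = 2·(-6264) + (-3)·0 = -12528

-12528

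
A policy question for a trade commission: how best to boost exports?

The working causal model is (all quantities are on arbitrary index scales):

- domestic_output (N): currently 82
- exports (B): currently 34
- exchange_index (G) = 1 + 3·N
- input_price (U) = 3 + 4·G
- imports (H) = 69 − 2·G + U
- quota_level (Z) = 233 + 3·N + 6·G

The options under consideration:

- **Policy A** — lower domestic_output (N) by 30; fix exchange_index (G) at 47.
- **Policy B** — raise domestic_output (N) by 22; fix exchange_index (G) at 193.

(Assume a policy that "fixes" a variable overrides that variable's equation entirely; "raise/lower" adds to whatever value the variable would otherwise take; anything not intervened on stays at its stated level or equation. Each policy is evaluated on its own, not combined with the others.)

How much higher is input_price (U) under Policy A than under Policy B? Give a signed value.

-584

Policy A (N − 30, G := 47):
  N = 82 − 30 = 52
  G = 47
  U = 3 + 4·47 = 191
Policy B (N + 22, G := 193):
  N = 82 + 22 = 104
  G = 193
  U = 3 + 4·193 = 775
U: 191 − 775 = -584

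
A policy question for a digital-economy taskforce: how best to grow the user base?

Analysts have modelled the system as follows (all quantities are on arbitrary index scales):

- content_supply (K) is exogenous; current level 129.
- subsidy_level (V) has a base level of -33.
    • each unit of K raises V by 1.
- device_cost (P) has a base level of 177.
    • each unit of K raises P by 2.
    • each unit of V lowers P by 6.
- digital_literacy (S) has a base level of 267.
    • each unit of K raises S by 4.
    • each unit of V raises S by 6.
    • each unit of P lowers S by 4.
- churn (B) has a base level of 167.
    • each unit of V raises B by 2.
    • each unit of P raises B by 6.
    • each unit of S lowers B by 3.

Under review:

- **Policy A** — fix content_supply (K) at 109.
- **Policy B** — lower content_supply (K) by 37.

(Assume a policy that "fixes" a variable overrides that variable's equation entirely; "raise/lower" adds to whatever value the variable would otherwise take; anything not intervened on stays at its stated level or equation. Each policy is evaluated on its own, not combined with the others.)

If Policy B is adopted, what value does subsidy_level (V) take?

59

Policy B (K − 37):
  K = 129 − 37 = 92
  V = -33 + 92 = 59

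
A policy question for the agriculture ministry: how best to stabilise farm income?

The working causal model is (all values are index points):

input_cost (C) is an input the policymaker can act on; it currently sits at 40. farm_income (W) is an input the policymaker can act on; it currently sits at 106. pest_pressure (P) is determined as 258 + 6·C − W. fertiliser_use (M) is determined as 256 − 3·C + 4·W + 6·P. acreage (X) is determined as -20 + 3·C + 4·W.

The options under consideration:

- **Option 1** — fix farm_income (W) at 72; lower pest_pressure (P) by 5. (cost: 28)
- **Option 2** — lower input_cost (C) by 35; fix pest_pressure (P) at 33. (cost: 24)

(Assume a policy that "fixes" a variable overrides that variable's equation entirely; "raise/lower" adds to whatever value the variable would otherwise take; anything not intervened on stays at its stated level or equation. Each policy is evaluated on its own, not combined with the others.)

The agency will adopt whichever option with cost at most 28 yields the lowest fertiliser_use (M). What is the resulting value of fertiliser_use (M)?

Option 1 (W := 72, P − 5):
  C = 40
  W = 72
  P = 258 + 6·40 − 72 (−5 from intervention) = 421
  M = 256 − 3·40 + 4·72 + 6·421 = 2950
Option 2 (C − 35, P := 33):
  C = 40 − 35 = 5
  W = 106
  P = 33
  M = 256 − 3·5 + 4·106 + 6·33 = 863
Comparing — Option 1: M=2950, Option 2: M=863. Lowest is 863 (Option 2).

863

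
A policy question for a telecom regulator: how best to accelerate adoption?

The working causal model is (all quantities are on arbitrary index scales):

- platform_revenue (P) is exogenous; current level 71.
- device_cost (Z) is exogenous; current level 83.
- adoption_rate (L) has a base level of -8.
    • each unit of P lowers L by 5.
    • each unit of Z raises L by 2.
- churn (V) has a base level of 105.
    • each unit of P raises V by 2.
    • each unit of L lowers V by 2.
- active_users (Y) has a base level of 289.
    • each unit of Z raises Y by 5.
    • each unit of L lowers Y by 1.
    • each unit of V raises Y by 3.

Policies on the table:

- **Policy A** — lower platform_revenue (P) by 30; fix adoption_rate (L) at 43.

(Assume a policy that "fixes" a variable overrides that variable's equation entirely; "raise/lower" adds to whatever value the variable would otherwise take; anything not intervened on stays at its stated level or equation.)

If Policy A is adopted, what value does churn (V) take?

Policy A (P − 30, L := 43):
  P = 71 − 30 = 41
  Z = 83
  L = 43
  V = 105 + 2·41 − 2·43 = 101

101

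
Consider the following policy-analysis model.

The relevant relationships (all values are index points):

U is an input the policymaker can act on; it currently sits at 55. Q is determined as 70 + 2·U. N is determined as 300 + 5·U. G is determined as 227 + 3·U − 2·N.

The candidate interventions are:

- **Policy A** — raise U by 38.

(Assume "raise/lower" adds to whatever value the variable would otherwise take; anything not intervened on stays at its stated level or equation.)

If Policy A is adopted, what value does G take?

Policy A (U + 38):
  U = 55 + 38 = 93
  N = 300 + 5·93 = 765
  G = 227 + 3·93 − 2·765 = -1024

-1024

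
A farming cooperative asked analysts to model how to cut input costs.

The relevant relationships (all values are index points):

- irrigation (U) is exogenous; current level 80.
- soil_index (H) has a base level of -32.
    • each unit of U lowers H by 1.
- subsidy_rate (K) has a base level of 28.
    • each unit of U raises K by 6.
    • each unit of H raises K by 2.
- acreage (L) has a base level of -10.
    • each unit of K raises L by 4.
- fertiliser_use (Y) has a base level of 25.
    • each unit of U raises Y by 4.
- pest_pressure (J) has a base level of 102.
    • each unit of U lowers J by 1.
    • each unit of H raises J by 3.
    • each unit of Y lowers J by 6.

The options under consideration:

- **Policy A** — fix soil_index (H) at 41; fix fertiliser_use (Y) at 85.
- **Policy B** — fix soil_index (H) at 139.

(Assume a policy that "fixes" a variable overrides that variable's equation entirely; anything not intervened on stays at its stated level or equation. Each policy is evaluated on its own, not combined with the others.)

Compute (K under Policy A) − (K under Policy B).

-196

Policy A (H := 41, Y := 85):
  U = 80
  H = 41
  K = 28 + 6·80 + 2·41 = 590
Policy B (H := 139):
  U = 80
  H = 139
  K = 28 + 6·80 + 2·139 = 786
K: 590 − 786 = -196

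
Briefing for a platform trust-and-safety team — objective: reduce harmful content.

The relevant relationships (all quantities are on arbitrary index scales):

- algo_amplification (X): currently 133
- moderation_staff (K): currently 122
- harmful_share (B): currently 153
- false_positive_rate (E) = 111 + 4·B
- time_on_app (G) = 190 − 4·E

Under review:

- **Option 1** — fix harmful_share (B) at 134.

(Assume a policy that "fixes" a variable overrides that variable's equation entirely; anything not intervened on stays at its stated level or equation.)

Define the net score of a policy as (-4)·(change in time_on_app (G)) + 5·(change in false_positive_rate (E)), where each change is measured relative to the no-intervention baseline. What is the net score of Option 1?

-1596

Baseline:
  B = 153
  E = 111 + 4·153 = 723
  G = 190 − 4·723 = -2702
Option 1 (B := 134):
  B = 134
  E = 111 + 4·134 = 647
  G = 190 − 4·647 = -2398
ΔG = -2398 − (-2702) = 304; ΔE = 647 − 723 = -76
Score = (-4)·304 + 5·(-76) = -1596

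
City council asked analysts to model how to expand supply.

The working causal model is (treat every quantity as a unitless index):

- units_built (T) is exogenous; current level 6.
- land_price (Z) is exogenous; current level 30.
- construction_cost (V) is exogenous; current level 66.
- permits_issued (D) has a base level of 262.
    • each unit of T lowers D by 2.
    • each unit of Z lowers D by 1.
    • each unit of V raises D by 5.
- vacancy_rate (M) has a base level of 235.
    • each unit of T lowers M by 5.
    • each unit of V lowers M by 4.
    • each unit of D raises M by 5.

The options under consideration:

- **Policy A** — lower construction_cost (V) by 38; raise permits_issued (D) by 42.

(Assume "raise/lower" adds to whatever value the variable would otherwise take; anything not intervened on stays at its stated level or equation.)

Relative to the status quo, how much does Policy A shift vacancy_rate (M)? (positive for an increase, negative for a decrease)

Baseline:
  T = 6
  Z = 30
  V = 66
  D = 262 − 2·6 − 30 + 5·66 = 550
  M = 235 − 5·6 − 4·66 + 5·550 = 2691
Policy A (V − 38, D + 42):
  T = 6
  Z = 30
  V = 66 − 38 = 28
  D = 262 − 2·6 − 30 + 5·28 (+42 from intervention) = 402
  M = 235 − 5·6 − 4·28 + 5·402 = 2103
Change in M: 2103 − 2691 = -588

-588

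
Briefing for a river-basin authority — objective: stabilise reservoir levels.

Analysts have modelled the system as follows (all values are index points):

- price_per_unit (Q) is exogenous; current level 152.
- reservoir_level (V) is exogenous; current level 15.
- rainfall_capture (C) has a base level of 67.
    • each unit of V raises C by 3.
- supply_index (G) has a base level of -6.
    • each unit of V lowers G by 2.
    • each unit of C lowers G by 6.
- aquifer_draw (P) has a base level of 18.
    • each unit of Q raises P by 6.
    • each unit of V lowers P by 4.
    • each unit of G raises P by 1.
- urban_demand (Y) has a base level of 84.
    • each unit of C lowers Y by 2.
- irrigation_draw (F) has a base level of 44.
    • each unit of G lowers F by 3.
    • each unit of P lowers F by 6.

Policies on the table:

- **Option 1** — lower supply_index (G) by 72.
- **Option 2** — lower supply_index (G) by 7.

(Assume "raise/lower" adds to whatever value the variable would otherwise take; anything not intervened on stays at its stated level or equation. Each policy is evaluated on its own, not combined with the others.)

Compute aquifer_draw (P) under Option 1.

90

Option 1 (G − 72):
  Q = 152
  V = 15
  C = 67 + 3·15 = 112
  G = -6 − 2·15 − 6·112 (−72 from intervention) = -780
  P = 18 + 6·152 − 4·15 + (-780) = 90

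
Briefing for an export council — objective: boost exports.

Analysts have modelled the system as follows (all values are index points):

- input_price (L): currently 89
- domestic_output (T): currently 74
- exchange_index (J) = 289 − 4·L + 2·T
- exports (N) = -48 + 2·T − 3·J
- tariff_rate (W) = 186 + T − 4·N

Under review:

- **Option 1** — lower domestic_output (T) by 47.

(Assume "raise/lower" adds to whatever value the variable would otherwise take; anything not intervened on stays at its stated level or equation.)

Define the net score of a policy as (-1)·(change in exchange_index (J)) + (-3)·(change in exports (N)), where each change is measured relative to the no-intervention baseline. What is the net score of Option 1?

Baseline:
  L = 89
  T = 74
  J = 289 − 4·89 + 2·74 = 81
  N = -48 + 2·74 − 3·81 = -143
Option 1 (T − 47):
  L = 89
  T = 74 − 47 = 27
  J = 289 − 4·89 + 2·27 = -13
  N = -48 + 2·27 − 3·(-13) = 45
ΔJ = -13 − 81 = -94; ΔN = 45 − (-143) = 188
Score = (-1)·(-94) + (-3)·188 = -470

-470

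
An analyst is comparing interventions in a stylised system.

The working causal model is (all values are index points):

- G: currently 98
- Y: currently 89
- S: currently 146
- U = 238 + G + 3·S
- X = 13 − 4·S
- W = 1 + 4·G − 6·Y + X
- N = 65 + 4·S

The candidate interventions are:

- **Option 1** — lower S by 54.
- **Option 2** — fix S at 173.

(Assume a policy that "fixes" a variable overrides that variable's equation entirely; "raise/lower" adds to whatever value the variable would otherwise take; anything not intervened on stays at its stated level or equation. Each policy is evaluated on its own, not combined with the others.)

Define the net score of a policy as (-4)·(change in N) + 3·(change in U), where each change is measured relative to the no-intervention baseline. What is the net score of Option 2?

Baseline:
  G = 98
  S = 146
  U = 238 + 98 + 3·146 = 774
  N = 65 + 4·146 = 649
Option 2 (S := 173):
  G = 98
  S = 173
  U = 238 + 98 + 3·173 = 855
  N = 65 + 4·173 = 757
ΔN = 757 − 649 = 108; ΔU = 855 − 774 = 81
Score = (-4)·108 + 3·81 = -189

-189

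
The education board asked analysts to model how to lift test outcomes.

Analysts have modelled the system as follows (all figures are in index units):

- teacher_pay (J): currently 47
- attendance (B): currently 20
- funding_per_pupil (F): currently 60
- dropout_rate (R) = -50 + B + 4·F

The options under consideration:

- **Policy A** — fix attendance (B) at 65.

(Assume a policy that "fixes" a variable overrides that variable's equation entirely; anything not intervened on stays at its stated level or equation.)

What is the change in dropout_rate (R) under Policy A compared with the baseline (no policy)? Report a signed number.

Baseline:
  B = 20
  F = 60
  R = -50 + 20 + 4·60 = 210
Policy A (B := 65):
  B = 65
  F = 60
  R = -50 + 65 + 4·60 = 255
Change in R: 255 − 210 = 45

45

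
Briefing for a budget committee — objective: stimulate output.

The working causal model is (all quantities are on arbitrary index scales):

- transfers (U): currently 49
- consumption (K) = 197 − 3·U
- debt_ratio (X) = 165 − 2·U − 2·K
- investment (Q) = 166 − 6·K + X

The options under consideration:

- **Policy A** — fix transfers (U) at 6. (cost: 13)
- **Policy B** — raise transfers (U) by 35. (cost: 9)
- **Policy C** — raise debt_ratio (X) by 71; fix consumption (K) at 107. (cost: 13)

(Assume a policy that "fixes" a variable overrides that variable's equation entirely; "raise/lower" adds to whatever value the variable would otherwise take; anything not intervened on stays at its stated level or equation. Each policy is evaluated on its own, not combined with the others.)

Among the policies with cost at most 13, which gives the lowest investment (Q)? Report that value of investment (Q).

-1113

Policy A (U := 6):
  U = 6
  K = 197 − 3·6 = 179
  X = 165 − 2·6 − 2·179 = -205
  Q = 166 − 6·179 + (-205) = -1113
Policy B (U + 35):
  U = 49 + 35 = 84
  K = 197 − 3·84 = -55
  X = 165 − 2·84 − 2·(-55) = 107
  Q = 166 − 6·(-55) + 107 = 603
Policy C (X + 71, K := 107):
  U = 49
  K = 107
  X = 165 − 2·49 − 2·107 (+71 from intervention) = -76
  Q = 166 − 6·107 + (-76) = -552
Comparing — Policy A: Q=-1113, Policy B: Q=603, Policy C: Q=-552. Lowest is -1113 (Policy A).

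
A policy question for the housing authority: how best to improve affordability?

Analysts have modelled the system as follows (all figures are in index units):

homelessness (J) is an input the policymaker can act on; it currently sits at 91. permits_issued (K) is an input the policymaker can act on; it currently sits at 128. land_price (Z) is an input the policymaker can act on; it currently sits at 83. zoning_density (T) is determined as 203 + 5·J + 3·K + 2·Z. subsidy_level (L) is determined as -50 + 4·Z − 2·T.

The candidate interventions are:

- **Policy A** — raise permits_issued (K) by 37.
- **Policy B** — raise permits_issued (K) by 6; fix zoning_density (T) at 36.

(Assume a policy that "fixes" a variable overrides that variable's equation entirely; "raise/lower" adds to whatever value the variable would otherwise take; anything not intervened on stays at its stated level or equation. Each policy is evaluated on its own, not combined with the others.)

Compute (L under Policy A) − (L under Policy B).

-2566

Policy A (K + 37):
  J = 91
  K = 128 + 37 = 165
  Z = 83
  T = 203 + 5·91 + 3·165 + 2·83 = 1319
  L = -50 + 4·83 − 2·1319 = -2356
Policy B (K + 6, T := 36):
  J = 91
  K = 128 + 6 = 134
  Z = 83
  T = 36
  L = -50 + 4·83 − 2·36 = 210
L: -2356 − 210 = -2566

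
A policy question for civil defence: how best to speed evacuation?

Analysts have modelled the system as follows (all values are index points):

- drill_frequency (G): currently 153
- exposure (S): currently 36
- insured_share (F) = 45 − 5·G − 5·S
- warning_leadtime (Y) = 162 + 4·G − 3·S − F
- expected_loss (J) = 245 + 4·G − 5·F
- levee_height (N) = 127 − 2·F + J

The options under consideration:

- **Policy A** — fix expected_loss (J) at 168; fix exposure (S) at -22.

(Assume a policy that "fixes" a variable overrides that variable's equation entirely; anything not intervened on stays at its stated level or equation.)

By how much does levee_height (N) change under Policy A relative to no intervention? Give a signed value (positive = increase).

-5769

Baseline:
  G = 153
  S = 36
  F = 45 − 5·153 − 5·36 = -900
  J = 245 + 4·153 − 5·(-900) = 5357
  N = 127 − 2·(-900) + 5357 = 7284
Policy A (J := 168, S := -22):
  G = 153
  S = -22
  F = 45 − 5·153 − 5·(-22) = -610
  J = 168
  N = 127 − 2·(-610) + 168 = 1515
Change in N: 1515 − 7284 = -5769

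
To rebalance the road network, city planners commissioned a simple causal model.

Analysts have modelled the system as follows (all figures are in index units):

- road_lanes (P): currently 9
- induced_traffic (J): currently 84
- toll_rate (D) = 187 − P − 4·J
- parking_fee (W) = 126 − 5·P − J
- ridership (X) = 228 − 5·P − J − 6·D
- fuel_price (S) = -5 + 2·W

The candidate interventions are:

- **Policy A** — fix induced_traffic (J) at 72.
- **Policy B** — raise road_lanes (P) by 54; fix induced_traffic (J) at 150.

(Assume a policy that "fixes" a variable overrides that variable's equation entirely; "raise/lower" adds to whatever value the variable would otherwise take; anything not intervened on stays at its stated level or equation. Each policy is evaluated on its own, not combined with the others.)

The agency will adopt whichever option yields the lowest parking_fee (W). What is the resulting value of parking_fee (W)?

-339

Policy A (J := 72):
  P = 9
  J = 72
  W = 126 − 5·9 − 72 = 9
Policy B (P + 54, J := 150):
  P = 9 + 54 = 63
  J = 150
  W = 126 − 5·63 − 150 = -339
Comparing — Policy A: W=9, Policy B: W=-339. Lowest is -339 (Policy B).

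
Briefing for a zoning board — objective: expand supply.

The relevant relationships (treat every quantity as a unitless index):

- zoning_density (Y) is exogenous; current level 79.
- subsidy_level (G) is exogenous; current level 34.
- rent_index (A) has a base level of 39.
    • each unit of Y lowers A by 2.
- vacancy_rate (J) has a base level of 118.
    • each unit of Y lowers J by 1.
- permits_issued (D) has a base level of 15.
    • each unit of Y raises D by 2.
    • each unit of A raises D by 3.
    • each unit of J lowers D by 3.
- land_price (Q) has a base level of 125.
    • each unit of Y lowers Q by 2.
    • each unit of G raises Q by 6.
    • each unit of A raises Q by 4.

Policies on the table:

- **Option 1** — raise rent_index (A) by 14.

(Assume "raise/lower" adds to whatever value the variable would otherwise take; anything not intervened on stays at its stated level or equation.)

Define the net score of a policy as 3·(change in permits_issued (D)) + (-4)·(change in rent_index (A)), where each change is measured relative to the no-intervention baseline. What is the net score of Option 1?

Baseline:
  Y = 79
  A = 39 − 2·79 = -119
  J = 118 − 79 = 39
  D = 15 + 2·79 + 3·(-119) − 3·39 = -301
Option 1 (A + 14):
  Y = 79
  A = 39 − 2·79 (+14 from intervention) = -105
  J = 118 − 79 = 39
  D = 15 + 2·79 + 3·(-105) − 3·39 = -259
ΔD = -259 − (-301) = 42; ΔA = -105 − (-119) = 14
Score = 3·42 + (-4)·14 = 70

70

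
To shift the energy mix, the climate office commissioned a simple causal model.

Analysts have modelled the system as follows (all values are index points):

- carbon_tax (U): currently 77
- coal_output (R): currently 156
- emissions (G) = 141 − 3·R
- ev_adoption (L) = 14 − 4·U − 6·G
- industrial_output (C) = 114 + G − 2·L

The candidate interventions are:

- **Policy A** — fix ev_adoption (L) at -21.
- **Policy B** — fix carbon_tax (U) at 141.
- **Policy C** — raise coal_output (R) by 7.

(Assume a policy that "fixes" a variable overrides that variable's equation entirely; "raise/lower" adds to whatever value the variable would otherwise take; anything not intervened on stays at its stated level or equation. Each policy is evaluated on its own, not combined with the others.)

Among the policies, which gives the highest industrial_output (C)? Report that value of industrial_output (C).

Policy A (L := -21):
  U = 77
  R = 156
  G = 141 − 3·156 = -327
  L = -21
  C = 114 + (-327) − 2·(-21) = -171
Policy B (U := 141):
  U = 141
  R = 156
  G = 141 − 3·156 = -327
  L = 14 − 4·141 − 6·(-327) = 1412
  C = 114 + (-327) − 2·1412 = -3037
Policy C (R + 7):
  U = 77
  R = 156 + 7 = 163
  G = 141 − 3·163 = -348
  L = 14 − 4·77 − 6·(-348) = 1794
  C = 114 + (-348) − 2·1794 = -3822
Comparing — Policy A: C=-171, Policy B: C=-3037, Policy C: C=-3822. Highest is -171 (Policy A).

-171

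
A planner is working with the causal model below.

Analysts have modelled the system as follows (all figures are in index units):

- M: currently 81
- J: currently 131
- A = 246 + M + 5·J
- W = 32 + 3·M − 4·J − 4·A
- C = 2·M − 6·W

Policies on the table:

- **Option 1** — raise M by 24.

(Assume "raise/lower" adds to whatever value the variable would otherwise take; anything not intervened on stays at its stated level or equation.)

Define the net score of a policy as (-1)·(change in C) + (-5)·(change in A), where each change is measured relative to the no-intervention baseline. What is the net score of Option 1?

Baseline:
  M = 81
  J = 131
  A = 246 + 81 + 5·131 = 982
  W = 32 + 3·81 − 4·131 − 4·982 = -4177
  C = 0 + 2·81 − 6·(-4177) = 25224
Option 1 (M + 24):
  M = 81 + 24 = 105
  J = 131
  A = 246 + 105 + 5·131 = 1006
  W = 32 + 3·105 − 4·131 − 4·1006 = -4201
  C = 0 + 2·105 − 6·(-4201) = 25416
ΔC = 25416 − 25224 = 192; ΔA = 1006 − 982 = 24
Score = (-1)·192 + (-5)·24 = -312

-312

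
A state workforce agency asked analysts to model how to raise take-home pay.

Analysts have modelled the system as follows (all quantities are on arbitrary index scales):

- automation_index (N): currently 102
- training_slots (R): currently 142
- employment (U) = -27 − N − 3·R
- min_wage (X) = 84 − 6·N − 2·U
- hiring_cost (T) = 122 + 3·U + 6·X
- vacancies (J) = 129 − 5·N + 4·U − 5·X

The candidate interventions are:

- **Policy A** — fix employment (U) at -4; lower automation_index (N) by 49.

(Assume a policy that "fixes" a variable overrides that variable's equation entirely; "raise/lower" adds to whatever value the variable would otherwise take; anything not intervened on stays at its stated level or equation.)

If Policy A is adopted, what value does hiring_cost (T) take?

-1246

Policy A (U := -4, N − 49):
  N = 102 − 49 = 53
  R = 142
  U = -4
  X = 84 − 6·53 − 2·(-4) = -226
  T = 122 + 3·(-4) + 6·(-226) = -1246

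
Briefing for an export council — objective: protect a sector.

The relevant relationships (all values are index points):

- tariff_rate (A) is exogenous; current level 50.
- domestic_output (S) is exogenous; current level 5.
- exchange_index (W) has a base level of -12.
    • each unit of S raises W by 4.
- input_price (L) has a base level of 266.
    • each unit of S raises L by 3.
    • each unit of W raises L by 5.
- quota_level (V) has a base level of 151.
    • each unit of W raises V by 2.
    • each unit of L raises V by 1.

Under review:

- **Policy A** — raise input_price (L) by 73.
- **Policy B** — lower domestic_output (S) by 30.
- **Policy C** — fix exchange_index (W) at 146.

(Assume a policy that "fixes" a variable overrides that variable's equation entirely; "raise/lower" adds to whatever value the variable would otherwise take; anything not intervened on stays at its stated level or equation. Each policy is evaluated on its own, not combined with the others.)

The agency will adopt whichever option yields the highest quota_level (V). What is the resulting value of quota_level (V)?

Policy A (L + 73):
  S = 5
  W = -12 + 4·5 = 8
  L = 266 + 3·5 + 5·8 (+73 from intervention) = 394
  V = 151 + 2·8 + 394 = 561
Policy B (S − 30):
  S = 5 − 30 = -25
  W = -12 + 4·(-25) = -112
  L = 266 + 3·(-25) + 5·(-112) = -369
  V = 151 + 2·(-112) + (-369) = -442
Policy C (W := 146):
  S = 5
  W = 146
  L = 266 + 3·5 + 5·146 = 1011
  V = 151 + 2·146 + 1011 = 1454
Comparing — Policy A: V=561, Policy B: V=-442, Policy C: V=1454. Highest is 1454 (Policy C).

1454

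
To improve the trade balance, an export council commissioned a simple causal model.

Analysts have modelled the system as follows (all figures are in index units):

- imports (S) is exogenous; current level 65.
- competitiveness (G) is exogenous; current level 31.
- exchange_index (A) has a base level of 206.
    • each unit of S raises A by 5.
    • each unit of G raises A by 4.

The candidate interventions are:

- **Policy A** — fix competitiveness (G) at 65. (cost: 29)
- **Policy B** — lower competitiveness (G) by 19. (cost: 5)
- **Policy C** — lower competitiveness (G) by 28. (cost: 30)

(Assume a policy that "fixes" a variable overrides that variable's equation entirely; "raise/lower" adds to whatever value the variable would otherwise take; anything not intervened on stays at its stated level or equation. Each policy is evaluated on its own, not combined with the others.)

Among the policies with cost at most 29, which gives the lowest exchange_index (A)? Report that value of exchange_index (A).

Policy A (G := 65):
  S = 65
  G = 65
  A = 206 + 5·65 + 4·65 = 791
Policy B (G − 19):
  S = 65
  G = 31 − 19 = 12
  A = 206 + 5·65 + 4·12 = 579
Comparing — Policy A: A=791, Policy B: A=579. Lowest is 579 (Policy B).

579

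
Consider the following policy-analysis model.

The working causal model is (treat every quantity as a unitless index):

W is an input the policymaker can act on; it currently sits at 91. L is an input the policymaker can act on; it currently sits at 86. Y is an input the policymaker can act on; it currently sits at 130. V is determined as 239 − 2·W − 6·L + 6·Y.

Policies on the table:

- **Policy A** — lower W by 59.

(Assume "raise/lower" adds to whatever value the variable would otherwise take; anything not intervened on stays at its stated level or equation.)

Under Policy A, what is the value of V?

Policy A (W − 59):
  W = 91 − 59 = 32
  L = 86
  Y = 130
  V = 239 − 2·32 − 6·86 + 6·130 = 439

439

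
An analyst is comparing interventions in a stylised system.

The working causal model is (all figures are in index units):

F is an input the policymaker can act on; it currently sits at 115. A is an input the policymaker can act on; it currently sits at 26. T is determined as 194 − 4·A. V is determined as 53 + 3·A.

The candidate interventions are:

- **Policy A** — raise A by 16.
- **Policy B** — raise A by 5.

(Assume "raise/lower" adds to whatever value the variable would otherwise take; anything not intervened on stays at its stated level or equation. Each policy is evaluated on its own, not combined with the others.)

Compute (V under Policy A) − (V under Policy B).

Policy A (A + 16):
  A = 26 + 16 = 42
  V = 53 + 3·42 = 179
Policy B (A + 5):
  A = 26 + 5 = 31
  V = 53 + 3·31 = 146
V: 179 − 146 = 33

33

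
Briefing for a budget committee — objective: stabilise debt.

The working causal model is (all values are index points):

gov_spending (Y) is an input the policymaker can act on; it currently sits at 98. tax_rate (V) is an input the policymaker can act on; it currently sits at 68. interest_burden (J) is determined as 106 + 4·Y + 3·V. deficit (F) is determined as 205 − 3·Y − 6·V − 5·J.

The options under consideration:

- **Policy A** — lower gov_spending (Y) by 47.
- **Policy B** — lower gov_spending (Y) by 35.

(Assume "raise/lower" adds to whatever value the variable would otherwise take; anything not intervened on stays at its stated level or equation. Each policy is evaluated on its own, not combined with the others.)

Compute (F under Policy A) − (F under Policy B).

276

Policy A (Y − 47):
  Y = 98 − 47 = 51
  V = 68
  J = 106 + 4·51 + 3·68 = 514
  F = 205 − 3·51 − 6·68 − 5·514 = -2926
Policy B (Y − 35):
  Y = 98 − 35 = 63
  V = 68
  J = 106 + 4·63 + 3·68 = 562
  F = 205 − 3·63 − 6·68 − 5·562 = -3202
F: -2926 − (-3202) = 276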